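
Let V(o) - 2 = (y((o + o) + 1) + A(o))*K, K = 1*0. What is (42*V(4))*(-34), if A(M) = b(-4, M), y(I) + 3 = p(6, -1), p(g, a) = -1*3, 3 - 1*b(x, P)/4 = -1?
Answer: -2856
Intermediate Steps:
b(x, P) = 16 (b(x, P) = 12 - 4*(-1) = 12 + 4 = 16)
p(g, a) = -3
y(I) = -6 (y(I) = -3 - 3 = -6)
K = 0
A(M) = 16
V(o) = 2 (V(o) = 2 + (-6 + 16)*0 = 2 + 10*0 = 2 + 0 = 2)
(42*V(4))*(-34) = (42*2)*(-34) = 84*(-34) = -2856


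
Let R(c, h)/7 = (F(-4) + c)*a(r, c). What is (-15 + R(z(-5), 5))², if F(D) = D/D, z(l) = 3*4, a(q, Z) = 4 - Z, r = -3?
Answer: 552049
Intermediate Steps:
z(l) = 12
F(D) = 1
R(c, h) = 7*(1 + c)*(4 - c) (R(c, h) = 7*((1 + c)*(4 - c)) = 7*(1 + c)*(4 - c))
(-15 + R(z(-5), 5))² = (-15 - 7*(1 + 12)*(-4 + 12))² = (-15 - 7*13*8)² = (-15 - 728)² = (-743)² = 552049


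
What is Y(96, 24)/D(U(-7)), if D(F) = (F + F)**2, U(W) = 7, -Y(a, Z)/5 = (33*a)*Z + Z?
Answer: -95070/49 ≈ -1940.2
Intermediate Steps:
Y(a, Z) = -5*Z - 165*Z*a (Y(a, Z) = -5*((33*a)*Z + Z) = -5*(33*Z*a + Z) = -5*(Z + 33*Z*a) = -5*Z - 165*Z*a)
D(F) = 4*F**2 (D(F) = (2*F)**2 = 4*F**2)
Y(96, 24)/D(U(-7)) = (-5*24*(1 + 33*96))/((4*7**2)) = (-5*24*(1 + 3168))/((4*49)) = -5*24*3169/196 = -380280*1/196 = -95070/49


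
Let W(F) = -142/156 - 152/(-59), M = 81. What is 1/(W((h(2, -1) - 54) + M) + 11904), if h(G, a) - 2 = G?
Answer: 4602/54789875 ≈ 8.3994e-5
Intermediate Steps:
h(G, a) = 2 + G
W(F) = 7667/4602 (W(F) = -142*1/156 - 152*(-1/59) = -71/78 + 152/59 = 7667/4602)
1/(W((h(2, -1) - 54) + M) + 11904) = 1/(7667/4602 + 11904) = 1/(54789875/4602) = 4602/54789875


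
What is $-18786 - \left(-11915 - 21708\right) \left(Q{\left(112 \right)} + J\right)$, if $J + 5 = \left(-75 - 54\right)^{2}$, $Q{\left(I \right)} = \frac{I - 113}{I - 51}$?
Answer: $\frac{34119306339}{61} \approx 5.5933 \cdot 10^{8}$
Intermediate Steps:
$Q{\left(I \right)} = \frac{-113 + I}{-51 + I}$
$J = 16636$ ($J = -5 + \left(-75 - 54\right)^{2} = -5 + \left(-129\right)^{2} = -5 + 16641 = 16636$)
$-18786 - \left(-11915 - 21708\right) \left(Q{\left(112 \right)} + J\right) = -18786 - \left(-11915 - 21708\right) \left(\frac{-113 + 112}{-51 + 112} + 16636\right) = -18786 - - 33623 \left(\frac{1}{61} \left(-1\right) + 16636\right) = -18786 - - 33623 \left(- \frac{1}{61} + 16636\right) = -18786 - \left(-33623\right) \frac{1014795}{61} = -18786 - - \frac{34120452285}{61} = -18786 + \frac{34120452285}{61} = \frac{34119306339}{61}$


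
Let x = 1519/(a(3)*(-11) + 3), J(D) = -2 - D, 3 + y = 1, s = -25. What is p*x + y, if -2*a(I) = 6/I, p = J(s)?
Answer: 4987/2 ≈ 2493.5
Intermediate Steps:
y = -2 (y = -3 + 1 = -2)
p = 23 (p = -2 - 1*(-25) = -2 + 25 = 23)
a(I) = -3/I
x = 217/2 (x = 1519/(-3/3*(-11) + 3) = 1519/(-3*⅓*(-11) + 3) = 1519/(-1*(-11) + 3) = 1519/(11 + 3) = 1519/14 = 1519*(1/14) = 217/2 ≈ 108.50)
p*x + y = 23*(217/2) - 2 = 4991/2 - 2 = 4987/2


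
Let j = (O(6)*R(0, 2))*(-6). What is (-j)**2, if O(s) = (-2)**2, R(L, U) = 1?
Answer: 576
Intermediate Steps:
O(s) = 4
j = -24 (j = (4*1)*(-6) = 4*(-6) = -24)
(-j)**2 = (-1*(-24))**2 = 24**2 = 576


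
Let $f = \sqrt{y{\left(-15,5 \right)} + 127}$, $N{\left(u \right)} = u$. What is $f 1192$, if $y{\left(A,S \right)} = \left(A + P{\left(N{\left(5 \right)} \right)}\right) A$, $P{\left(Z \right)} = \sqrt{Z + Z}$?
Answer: $1192 \sqrt{352 - 15 \sqrt{10}} \approx 20803.0$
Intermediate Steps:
$P{\left(Z \right)} = \sqrt{2} \sqrt{Z}$ ($P{\left(Z \right)} = \sqrt{2 Z} = \sqrt{2} \sqrt{Z}$)
$y{\left(A,S \right)} = A \left(A + \sqrt{10}\right)$ ($y{\left(A,S \right)} = \left(A + \sqrt{2} \sqrt{5}\right) A = \left(A + \sqrt{10}\right) A = A \left(A + \sqrt{10}\right)$)
$f = \sqrt{352 - 15 \sqrt{10}}$ ($f = \sqrt{- 15 \left(-15 + \sqrt{10}\right) + 127} = \sqrt{\left(225 - 15 \sqrt{10}\right) + 127} = \sqrt{352 - 15 \sqrt{10}} \approx 17.452$)
$f 1192 = \sqrt{352 - 15 \sqrt{10}} \cdot 1192 = 1192 \sqrt{352 - 15 \sqrt{10}}$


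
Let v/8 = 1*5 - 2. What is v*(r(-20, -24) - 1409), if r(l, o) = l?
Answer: -34296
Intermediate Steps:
v = 24 (v = 8*(1*5 - 2) = 8*(5 - 2) = 8*3 = 24)
v*(r(-20, -24) - 1409) = 24*(-20 - 1409) = 24*(-1429) = -34296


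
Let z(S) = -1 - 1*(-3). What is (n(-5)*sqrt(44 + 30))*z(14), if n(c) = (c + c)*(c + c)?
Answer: 200*sqrt(74) ≈ 1720.5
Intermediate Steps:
z(S) = 2 (z(S) = -1 + 3 = 2)
n(c) = 4*c**2 (n(c) = (2*c)*(2*c) = 4*c**2)
(n(-5)*sqrt(44 + 30))*z(14) = ((4*(-5)**2)*sqrt(44 + 30))*2 = ((4*25)*sqrt(74))*2 = (100*sqrt(74))*2 = 200*sqrt(74)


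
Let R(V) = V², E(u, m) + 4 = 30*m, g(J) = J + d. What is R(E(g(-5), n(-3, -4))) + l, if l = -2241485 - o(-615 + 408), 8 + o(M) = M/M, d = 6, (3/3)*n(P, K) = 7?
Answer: -2199042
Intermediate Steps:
n(P, K) = 7
o(M) = -7 (o(M) = -8 + M/M = -8 + 1 = -7)
g(J) = 6 + J (g(J) = J + 6 = 6 + J)
E(u, m) = -4 + 30*m
l = -2241478 (l = -2241485 - 1*(-7) = -2241485 + 7 = -2241478)
R(E(g(-5), n(-3, -4))) + l = (-4 + 30*7)² - 2241478 = (-4 + 210)² - 2241478 = 206² - 2241478 = 42436 - 2241478 = -2199042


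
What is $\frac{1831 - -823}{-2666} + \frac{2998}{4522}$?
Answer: $- \frac{1002180}{3013913} \approx -0.33252$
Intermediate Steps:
$\frac{1831 - -823}{-2666} + \frac{2998}{4522} = \left(1831 + 823\right) \left(- \frac{1}{2666}\right) + 2998 \cdot \frac{1}{4522} = 2654 \left(- \frac{1}{2666}\right) + \frac{1499}{2261} = - \frac{1327}{1333} + \frac{1499}{2261} = - \frac{1002180}{3013913}$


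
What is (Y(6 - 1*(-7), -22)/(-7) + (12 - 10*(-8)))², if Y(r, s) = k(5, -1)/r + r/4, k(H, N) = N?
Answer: 1110422329/132496 ≈ 8380.8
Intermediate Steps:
Y(r, s) = -1/r + r/4
(Y(6 - 1*(-7), -22)/(-7) + (12 - 10*(-8)))² = ((-1/(6 - 1*(-7)) + (6 - 1*(-7))/4)/(-7) + (12 - 10*(-8)))² = ((-1/(6 + 7) + (6 + 7)/4)*(-⅐) + (12 + 80))² = ((-1/13 + (¼)*13)*(-⅐) + 92)² = ((-1*1/13 + 13/4)*(-⅐) + 92)² = ((-1/13 + 13/4)*(-⅐) + 92)² = ((165/52)*(-⅐) + 92)² = (-165/364 + 92)² = (33323/364)² = 1110422329/132496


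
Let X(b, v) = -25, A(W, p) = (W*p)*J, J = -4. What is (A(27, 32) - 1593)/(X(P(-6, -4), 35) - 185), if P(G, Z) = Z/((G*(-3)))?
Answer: 1683/70 ≈ 24.043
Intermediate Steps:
A(W, p) = -4*W*p (A(W, p) = (W*p)*(-4) = -4*W*p)
P(G, Z) = -Z/(3*G) (P(G, Z) = Z/((-3*G)) = Z*(-1/(3*G)) = -Z/(3*G))
(A(27, 32) - 1593)/(X(P(-6, -4), 35) - 185) = (-4*27*32 - 1593)/(-25 - 185) = (-3456 - 1593)/(-210) = -5049*(-1/210) = 1683/70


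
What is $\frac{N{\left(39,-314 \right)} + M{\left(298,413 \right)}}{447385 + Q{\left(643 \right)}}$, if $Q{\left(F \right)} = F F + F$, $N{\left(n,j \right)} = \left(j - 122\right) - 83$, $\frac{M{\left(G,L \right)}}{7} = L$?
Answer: $\frac{2372}{861477} \approx 0.0027534$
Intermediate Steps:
$M{\left(G,L \right)} = 7 L$
$N{\left(n,j \right)} = -205 + j$ ($N{\left(n,j \right)} = \left(-122 + j\right) - 83 = -205 + j$)
$Q{\left(F \right)} = F + F^{2}$ ($Q{\left(F \right)} = F^{2} + F = F + F^{2}$)
$\frac{N{\left(39,-314 \right)} + M{\left(298,413 \right)}}{447385 + Q{\left(643 \right)}} = \frac{\left(-205 - 314\right) + 7 \cdot 413}{447385 + 643 \left(1 + 643\right)} = \frac{-519 + 2891}{447385 + 643 \cdot 644} = \frac{2372}{447385 + 414092} = \frac{2372}{861477}$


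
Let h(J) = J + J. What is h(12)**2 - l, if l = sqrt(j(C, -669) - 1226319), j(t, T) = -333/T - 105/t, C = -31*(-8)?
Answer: 576 - 19*I*sqrt(2597462732958)/27652 ≈ 576.0 - 1107.4*I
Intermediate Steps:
C = 248
h(J) = 2*J
l = 19*I*sqrt(2597462732958)/27652 (l = sqrt((-333/(-669) - 105/248) - 1226319) = sqrt((-333*(-1/669) - 105*1/248) - 1226319) = sqrt((111/223 - 105/248) - 1226319) = sqrt(4113/55304 - 1226319) = sqrt(-67820341863/55304) = 19*I*sqrt(2597462732958)/27652 ≈ 1107.4*I)
h(12)**2 - l = (2*12)**2 - 19*I*sqrt(2597462732958)/27652 = 24**2 - 19*I*sqrt(2597462732958)/27652 = 576 - 19*I*sqrt(2597462732958)/27652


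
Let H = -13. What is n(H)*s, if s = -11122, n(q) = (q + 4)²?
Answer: -900882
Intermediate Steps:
n(q) = (4 + q)²
n(H)*s = (4 - 13)²*(-11122) = (-9)²*(-11122) = 81*(-11122) = -900882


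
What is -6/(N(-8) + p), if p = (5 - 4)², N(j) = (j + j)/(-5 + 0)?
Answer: -10/7 ≈ -1.4286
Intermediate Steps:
N(j) = -2*j/5 (N(j) = (2*j)/(-5) = (2*j)*(-⅕) = -2*j/5)
p = 1 (p = 1² = 1)
-6/(N(-8) + p) = -6/(-⅖*(-8) + 1) = -6/(16/5 + 1) = -6/(21/5) = (5/21)*(-6) = -10/7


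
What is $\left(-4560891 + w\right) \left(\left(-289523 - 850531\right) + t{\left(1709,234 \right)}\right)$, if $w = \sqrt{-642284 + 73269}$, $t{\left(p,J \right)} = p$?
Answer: $5191867465395 - 1138345 i \sqrt{569015} \approx 5.1919 \cdot 10^{12} - 8.5869 \cdot 10^{8} i$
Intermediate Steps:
$w = i \sqrt{569015}$ ($w = \sqrt{-569015} = i \sqrt{569015} \approx 754.33 i$)
$\left(-4560891 + w\right) \left(\left(-289523 - 850531\right) + t{\left(1709,234 \right)}\right) = \left(-4560891 + i \sqrt{569015}\right) \left(\left(-289523 - 850531\right) + 1709\right) = \left(-4560891 + i \sqrt{569015}\right) \left(-1140054 + 1709\right) = \left(-4560891 + i \sqrt{569015}\right) \left(-1138345\right) = 5191867465395 - 1138345 i \sqrt{569015}$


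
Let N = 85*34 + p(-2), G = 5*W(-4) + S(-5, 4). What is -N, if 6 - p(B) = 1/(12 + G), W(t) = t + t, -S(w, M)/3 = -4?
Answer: -46337/16 ≈ -2896.1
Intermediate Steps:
S(w, M) = 12 (S(w, M) = -3*(-4) = 12)
W(t) = 2*t
G = -28 (G = 5*(2*(-4)) + 12 = 5*(-8) + 12 = -40 + 12 = -28)
p(B) = 97/16 (p(B) = 6 - 1/(12 - 28) = 6 - 1/(-16) = 6 - 1*(-1/16) = 6 + 1/16 = 97/16)
N = 46337/16 (N = 85*34 + 97/16 = 2890 + 97/16 = 46337/16 ≈ 2896.1)
-N = -1*46337/16 = -46337/16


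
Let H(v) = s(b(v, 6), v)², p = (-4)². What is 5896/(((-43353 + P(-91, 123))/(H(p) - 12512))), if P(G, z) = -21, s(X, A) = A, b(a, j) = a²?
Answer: 36130688/21687 ≈ 1666.0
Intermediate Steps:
p = 16
H(v) = v²
5896/(((-43353 + P(-91, 123))/(H(p) - 12512))) = 5896/(((-43353 - 21)/(16² - 12512))) = 5896/((-43374/(256 - 12512))) = 5896/((-43374/(-12256))) = 5896/((-43374*(-1/12256))) = 5896/(21687/6128) = 5896*(6128/21687) = 36130688/21687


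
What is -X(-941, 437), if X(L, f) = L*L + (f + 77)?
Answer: -885995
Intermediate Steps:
X(L, f) = 77 + f + L² (X(L, f) = L² + (77 + f) = 77 + f + L²)
-X(-941, 437) = -(77 + 437 + (-941)²) = -(77 + 437 + 885481) = -1*885995 = -885995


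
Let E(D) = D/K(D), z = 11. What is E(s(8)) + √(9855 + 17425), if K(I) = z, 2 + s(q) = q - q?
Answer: -2/11 + 4*√1705 ≈ 164.98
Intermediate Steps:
s(q) = -2 (s(q) = -2 + (q - q) = -2 + 0 = -2)
K(I) = 11
E(D) = D/11
E(s(8)) + √(9855 + 17425) = (1/11)*(-2) + √(9855 + 17425) = -2/11 + √27280 = -2/11 + 4*√1705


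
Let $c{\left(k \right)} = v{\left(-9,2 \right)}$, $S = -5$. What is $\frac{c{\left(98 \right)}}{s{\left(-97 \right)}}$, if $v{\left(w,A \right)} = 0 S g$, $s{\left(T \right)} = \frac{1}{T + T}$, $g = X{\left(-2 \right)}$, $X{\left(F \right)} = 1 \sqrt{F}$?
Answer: $0$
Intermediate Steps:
$X{\left(F \right)} = \sqrt{F}$
$g = i \sqrt{2}$ ($g = \sqrt{-2} = i \sqrt{2} \approx 1.4142 i$)
$s{\left(T \right)} = \frac{1}{2 T}$
$v{\left(w,A \right)} = 0$ ($v{\left(w,A \right)} = 0 \left(-5\right) i \sqrt{2} = 0 i \sqrt{2} = 0$)
$c{\left(k \right)} = 0$
$\frac{c{\left(98 \right)}}{s{\left(-97 \right)}} = \frac{0}{\frac{1}{2} \frac{1}{-97}} = \frac{0}{\frac{1}{2} \left(- \frac{1}{97}\right)} = \frac{0}{- \frac{1}{194}} = 0 \left(-194\right) = 0$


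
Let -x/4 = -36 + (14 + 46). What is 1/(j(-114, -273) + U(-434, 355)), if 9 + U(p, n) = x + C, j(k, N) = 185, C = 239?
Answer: 1/319 ≈ 0.0031348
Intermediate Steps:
x = -96 (x = -4*(-36 + (14 + 46)) = -4*(-36 + 60) = -4*24 = -96)
U(p, n) = 134 (U(p, n) = -9 + (-96 + 239) = -9 + 143 = 134)
1/(j(-114, -273) + U(-434, 355)) = 1/(185 + 134) = 1/319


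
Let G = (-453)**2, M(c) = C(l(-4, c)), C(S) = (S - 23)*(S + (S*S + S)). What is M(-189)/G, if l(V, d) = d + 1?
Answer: -2459416/68403 ≈ -35.955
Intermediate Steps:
l(V, d) = 1 + d
C(S) = (-23 + S)*(S**2 + 2*S) (C(S) = (-23 + S)*(S + (S**2 + S)) = (-23 + S)*(S + (S + S**2)) = (-23 + S)*(S**2 + 2*S))
M(c) = (1 + c)*(-67 + (1 + c)**2 - 21*c) (M(c) = (1 + c)*(-46 + (1 + c)**2 - 21*(1 + c)) = (1 + c)*(-46 + (1 + c)**2 + (-21 - 21*c)) = (1 + c)*(-67 + (1 + c)**2 - 21*c))
G = 205209
M(-189)/G = (-66 + (-189)**3 - 85*(-189) - 18*(-189)**2)/205209 = (-66 - 6751269 + 16065 - 18*35721)*(1/205209) = (-66 - 6751269 + 16065 - 642978)*(1/205209) = -7378248*1/205209 = -2459416/68403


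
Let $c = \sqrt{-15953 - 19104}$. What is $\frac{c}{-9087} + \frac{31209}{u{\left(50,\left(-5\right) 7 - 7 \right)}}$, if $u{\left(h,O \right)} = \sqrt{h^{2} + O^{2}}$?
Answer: $\frac{31209 \sqrt{1066}}{2132} - \frac{i \sqrt{35057}}{9087} \approx 477.94 - 0.020605 i$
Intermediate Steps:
$c = i \sqrt{35057}$ ($c = \sqrt{-35057} = i \sqrt{35057} \approx 187.24 i$)
$u{\left(h,O \right)} = \sqrt{O^{2} + h^{2}}$
$\frac{c}{-9087} + \frac{31209}{u{\left(50,\left(-5\right) 7 - 7 \right)}} = \frac{i \sqrt{35057}}{-9087} + \frac{31209}{\sqrt{\left(\left(-5\right) 7 - 7\right)^{2} + 50^{2}}} = i \sqrt{35057} \left(- \frac{1}{9087}\right) + \frac{31209}{\sqrt{\left(-35 - 7\right)^{2} + 2500}} = - \frac{i \sqrt{35057}}{9087} + \frac{31209}{\sqrt{\left(-42\right)^{2} + 2500}} = - \frac{i \sqrt{35057}}{9087} + \frac{31209}{\sqrt{1764 + 2500}} = - \frac{i \sqrt{35057}}{9087} + \frac{31209}{\sqrt{4264}} = - \frac{i \sqrt{35057}}{9087} + \frac{31209}{2 \sqrt{1066}} = - \frac{i \sqrt{35057}}{9087} + 31209 \frac{\sqrt{1066}}{2132} = - \frac{i \sqrt{35057}}{9087} + \frac{31209 \sqrt{1066}}{2132} = \frac{31209 \sqrt{1066}}{2132} - \frac{i \sqrt{35057}}{9087}$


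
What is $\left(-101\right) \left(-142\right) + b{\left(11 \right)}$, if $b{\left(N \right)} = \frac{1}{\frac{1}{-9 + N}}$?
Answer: $14344$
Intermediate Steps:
$b{\left(N \right)} = -9 + N$
$\left(-101\right) \left(-142\right) + b{\left(11 \right)} = \left(-101\right) \left(-142\right) + \left(-9 + 11\right) = 14342 + 2 = 14344$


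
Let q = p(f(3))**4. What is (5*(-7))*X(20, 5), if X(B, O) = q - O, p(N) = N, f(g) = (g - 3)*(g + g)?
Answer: 175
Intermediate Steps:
f(g) = 2*g*(-3 + g) (f(g) = (-3 + g)*(2*g) = 2*g*(-3 + g))
q = 0 (q = (2*3*(-3 + 3))**4 = (2*3*0)**4 = 0**4 = 0)
X(B, O) = -O (X(B, O) = 0 - O = -O)
(5*(-7))*X(20, 5) = (5*(-7))*(-1*5) = -35*(-5) = 175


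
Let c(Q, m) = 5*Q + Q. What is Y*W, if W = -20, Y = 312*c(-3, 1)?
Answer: 112320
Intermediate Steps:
c(Q, m) = 6*Q
Y = -5616 (Y = 312*(6*(-3)) = 312*(-18) = -5616)
W = -20 (W = -5*4 = -20)
Y*W = -5616*(-20) = 112320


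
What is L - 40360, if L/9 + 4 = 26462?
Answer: 197762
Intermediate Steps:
L = 238122 (L = -36 + 9*26462 = -36 + 238158 = 238122)
L - 40360 = 238122 - 40360 = 197762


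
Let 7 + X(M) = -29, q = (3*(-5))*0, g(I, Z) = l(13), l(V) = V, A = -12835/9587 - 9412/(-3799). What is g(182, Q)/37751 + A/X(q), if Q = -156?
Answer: -1548590070845/49497467823468 ≈ -0.031286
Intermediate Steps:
A = 41472679/36421013 (A = -12835*1/9587 - 9412*(-1/3799) = -12835/9587 + 9412/3799 = 41472679/36421013 ≈ 1.1387)
g(I, Z) = 13
q = 0 (q = -15*0 = 0)
X(M) = -36 (X(M) = -7 - 29 = -36)
g(182, Q)/37751 + A/X(q) = 13/37751 + (41472679/36421013)/(-36) = 13*(1/37751) + (41472679/36421013)*(-1/36) = 13/37751 - 41472679/1311156468 = -1548590070845/49497467823468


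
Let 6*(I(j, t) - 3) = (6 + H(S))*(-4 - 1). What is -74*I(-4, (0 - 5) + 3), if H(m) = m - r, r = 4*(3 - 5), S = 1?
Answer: 703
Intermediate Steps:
r = -8 (r = 4*(-2) = -8)
H(m) = 8 + m (H(m) = m - 1*(-8) = m + 8 = 8 + m)
I(j, t) = -19/2 (I(j, t) = 3 + ((6 + (8 + 1))*(-4 - 1))/6 = 3 + ((6 + 9)*(-5))/6 = 3 + (15*(-5))/6 = 3 + (⅙)*(-75) = 3 - 25/2 = -19/2)
-74*I(-4, (0 - 5) + 3) = -74*(-19/2) = 703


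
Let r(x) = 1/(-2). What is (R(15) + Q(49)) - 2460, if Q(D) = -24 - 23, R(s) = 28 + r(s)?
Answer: -4959/2 ≈ -2479.5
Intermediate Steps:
r(x) = -1/2
R(s) = 55/2 (R(s) = 28 - 1/2 = 55/2)
Q(D) = -47
(R(15) + Q(49)) - 2460 = (55/2 - 47) - 2460 = -39/2 - 2460 = -4959/2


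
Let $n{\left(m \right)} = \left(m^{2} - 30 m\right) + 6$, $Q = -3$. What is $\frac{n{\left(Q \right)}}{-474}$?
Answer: $- \frac{35}{158} \approx -0.22152$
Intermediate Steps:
$n{\left(m \right)} = 6 + m^{2} - 30 m$
$\frac{n{\left(Q \right)}}{-474} = \frac{6 + \left(-3\right)^{2} - -90}{-474} = \left(6 + 9 + 90\right) \left(- \frac{1}{474}\right) = 105 \left(- \frac{1}{474}\right) = - \frac{35}{158}$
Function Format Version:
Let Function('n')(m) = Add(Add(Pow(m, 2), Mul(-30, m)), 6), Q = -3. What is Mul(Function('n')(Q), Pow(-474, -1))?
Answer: Rational(-35, 158) ≈ -0.22152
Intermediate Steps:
Function('n')(m) = Add(6, Pow(m, 2), Mul(-30, m))
Mul(Function('n')(Q), Pow(-474, -1)) = Mul(Add(6, Pow(-3, 2), Mul(-30, -3)), Pow(-474, -1)) = Mul(Add(6, 9, 90), Rational(-1, 474)) = Mul(105, Rational(-1, 474)) = Rational(-35, 158)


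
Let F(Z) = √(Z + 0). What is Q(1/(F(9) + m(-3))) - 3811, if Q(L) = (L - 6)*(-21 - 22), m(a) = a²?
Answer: -42679/12 ≈ -3556.6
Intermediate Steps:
F(Z) = √Z
Q(L) = 258 - 43*L (Q(L) = (-6 + L)*(-43) = 258 - 43*L)
Q(1/(F(9) + m(-3))) - 3811 = (258 - 43/(√9 + (-3)²)) - 3811 = (258 - 43/(3 + 9)) - 3811 = (258 - 43/12) - 3811 = 3053/12 - 3811 = -42679/12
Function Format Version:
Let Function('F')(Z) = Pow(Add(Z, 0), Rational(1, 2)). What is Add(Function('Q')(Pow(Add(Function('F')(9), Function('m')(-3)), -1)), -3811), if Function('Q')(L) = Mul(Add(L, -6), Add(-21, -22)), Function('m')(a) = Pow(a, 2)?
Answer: Rational(-42679, 12) ≈ -3556.6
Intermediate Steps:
Function('F')(Z) = Pow(Z, Rational(1, 2))
Function('Q')(L) = Add(258, Mul(-43, L)) (Function('Q')(L) = Mul(Add(-6, L), -43) = Add(258, Mul(-43, L)))
Add(Function('Q')(Pow(Add(Function('F')(9), Function('m')(-3)), -1)), -3811) = Add(Add(258, Mul(-43, Pow(Add(Pow(9, Rational(1, 2)), Pow(-3, 2)), -1))), -3811) = Add(Add(258, Mul(-43, Pow(Add(3, 9), -1))), -3811) = Add(Add(258, Mul(-43, Pow(12, -1))), -3811) = Add(Add(258, Mul(-43, Rational(1, 12))), -3811) = Add(Add(258, Rational(-43, 12)), -3811) = Add(Rational(3053, 12), -3811) = Rational(-42679, 12)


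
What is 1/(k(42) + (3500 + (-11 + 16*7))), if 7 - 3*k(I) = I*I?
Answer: 3/9046 ≈ 0.00033164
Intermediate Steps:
k(I) = 7/3 - I²/3 (k(I) = 7/3 - I*I/3 = 7/3 - I²/3)
1/(k(42) + (3500 + (-11 + 16*7))) = 1/((7/3 - ⅓*42²) + (3500 + (-11 + 16*7))) = 1/((7/3 - ⅓*1764) + (3500 + (-11 + 112))) = 1/((7/3 - 588) + (3500 + 101)) = 1/(-1757/3 + 3601) = 1/(9046/3) = 3/9046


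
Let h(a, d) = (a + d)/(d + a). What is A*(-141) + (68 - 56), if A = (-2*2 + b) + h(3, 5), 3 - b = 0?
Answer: 12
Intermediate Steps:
b = 3 (b = 3 - 1*0 = 3 + 0 = 3)
h(a, d) = 1 (h(a, d) = (a + d)/(a + d) = 1)
A = 0 (A = (-2*2 + 3) + 1 = (-4 + 3) + 1 = -1 + 1 = 0)
A*(-141) + (68 - 56) = 0*(-141) + (68 - 56) = 0 + 12 = 12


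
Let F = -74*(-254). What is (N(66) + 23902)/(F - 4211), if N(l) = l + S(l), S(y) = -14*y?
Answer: 23044/14585 ≈ 1.5800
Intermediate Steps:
F = 18796
N(l) = -13*l (N(l) = l - 14*l = -13*l)
(N(66) + 23902)/(F - 4211) = (-13*66 + 23902)/(18796 - 4211) = (-858 + 23902)/14585 = 23044*(1/14585) = 23044/14585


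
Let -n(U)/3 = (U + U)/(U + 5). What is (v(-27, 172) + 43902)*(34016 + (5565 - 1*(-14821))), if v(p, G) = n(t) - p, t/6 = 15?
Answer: 45400808286/19 ≈ 2.3895e+9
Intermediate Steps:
t = 90 (t = 6*15 = 90)
n(U) = -6*U/(5 + U) (n(U) = -3*(U + U)/(U + 5) = -3*2*U/(5 + U) = -6*U/(5 + U))
v(p, G) = -108/19 - p (v(p, G) = -6*90/(5 + 90) - p = -6*90/95 - p = -6*90*1/95 - p = -108/19 - p)
(v(-27, 172) + 43902)*(34016 + (5565 - 1*(-14821))) = ((-108/19 - 1*(-27)) + 43902)*(34016 + (5565 - 1*(-14821))) = ((-108/19 + 27) + 43902)*(34016 + (5565 + 14821)) = (405/19 + 43902)*(34016 + 20386) = (834543/19)*54402 = 45400808286/19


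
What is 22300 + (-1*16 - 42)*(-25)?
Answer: 23750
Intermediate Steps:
22300 + (-1*16 - 42)*(-25) = 22300 + (-16 - 42)*(-25) = 22300 - 58*(-25) = 22300 + 1450 = 23750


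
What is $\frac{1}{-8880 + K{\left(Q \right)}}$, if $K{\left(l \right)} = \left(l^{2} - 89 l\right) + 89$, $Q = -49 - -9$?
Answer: $- \frac{1}{3631} \approx -0.00027541$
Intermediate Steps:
$Q = -40$ ($Q = -49 + 9 = -40$)
$K{\left(l \right)} = 89 + l^{2} - 89 l$
$\frac{1}{-8880 + K{\left(Q \right)}} = \frac{1}{-8880 + \left(89 + \left(-40\right)^{2} - -3560\right)} = \frac{1}{-8880 + \left(89 + 1600 + 3560\right)} = \frac{1}{-8880 + 5249} = \frac{1}{-3631} = - \frac{1}{3631}$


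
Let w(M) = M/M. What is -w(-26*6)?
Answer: -1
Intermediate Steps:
w(M) = 1
-w(-26*6) = -1*1 = -1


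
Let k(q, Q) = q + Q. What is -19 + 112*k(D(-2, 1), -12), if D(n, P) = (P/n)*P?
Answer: -1419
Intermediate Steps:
D(n, P) = P²/n
k(q, Q) = Q + q
-19 + 112*k(D(-2, 1), -12) = -19 + 112*(-12 + 1²/(-2)) = -19 + 112*(-12 + 1*(-½)) = -19 + 112*(-12 - ½) = -19 + 112*(-25/2) = -19 - 1400 = -1419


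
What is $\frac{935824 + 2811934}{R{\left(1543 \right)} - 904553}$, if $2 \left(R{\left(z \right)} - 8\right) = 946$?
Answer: $- \frac{1873879}{452036} \approx -4.1454$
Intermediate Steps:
$R{\left(z \right)} = 481$ ($R{\left(z \right)} = 8 + \frac{1}{2} \cdot 946 = 8 + 473 = 481$)
$\frac{935824 + 2811934}{R{\left(1543 \right)} - 904553} = \frac{935824 + 2811934}{481 - 904553} = \frac{3747758}{-904072} = 3747758 \left(- \frac{1}{904072}\right) = - \frac{1873879}{452036}$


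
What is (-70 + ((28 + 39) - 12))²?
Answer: 225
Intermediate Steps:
(-70 + ((28 + 39) - 12))² = (-70 + (67 - 12))² = (-70 + 55)² = (-15)² = 225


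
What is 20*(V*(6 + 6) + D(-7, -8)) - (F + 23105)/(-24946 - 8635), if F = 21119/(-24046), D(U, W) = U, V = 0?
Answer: -112492859929/807488726 ≈ -139.31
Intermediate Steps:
F = -21119/24046 (F = 21119*(-1/24046) = -21119/24046 ≈ -0.87827)
20*(V*(6 + 6) + D(-7, -8)) - (F + 23105)/(-24946 - 8635) = 20*(0*(6 + 6) - 7) - (-21119/24046 + 23105)/(-24946 - 8635) = 20*(0*12 - 7) - 555561711/(24046*(-33581)) = 20*(0 - 7) - 555561711*(-1)/(24046*33581) = 20*(-7) - 1*(-555561711/807488726) = -140 + 555561711/807488726 = -112492859929/807488726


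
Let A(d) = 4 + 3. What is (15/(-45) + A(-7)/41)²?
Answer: 400/15129 ≈ 0.026439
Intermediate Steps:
A(d) = 7
(15/(-45) + A(-7)/41)² = (15/(-45) + 7/41)² = (15*(-1/45) + 7*(1/41))² = (-⅓ + 7/41)² = (-20/123)² = 400/15129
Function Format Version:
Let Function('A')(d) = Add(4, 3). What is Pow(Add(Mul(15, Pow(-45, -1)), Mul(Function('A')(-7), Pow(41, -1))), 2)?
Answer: Rational(400, 15129) ≈ 0.026439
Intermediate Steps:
Function('A')(d) = 7
Pow(Add(Mul(15, Pow(-45, -1)), Mul(Function('A')(-7), Pow(41, -1))), 2) = Pow(Add(Mul(15, Pow(-45, -1)), Mul(7, Pow(41, -1))), 2) = Pow(Add(Mul(15, Rational(-1, 45)), Mul(7, Rational(1, 41))), 2) = Pow(Add(Rational(-1, 3), Rational(7, 41)), 2) = Pow(Rational(-20, 123), 2) = Rational(400, 15129)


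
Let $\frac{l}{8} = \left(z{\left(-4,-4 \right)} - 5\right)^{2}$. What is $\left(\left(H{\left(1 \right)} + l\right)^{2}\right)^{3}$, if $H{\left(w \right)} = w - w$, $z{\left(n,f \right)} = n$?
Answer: $74037208411275264$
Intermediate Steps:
$H{\left(w \right)} = 0$
$l = 648$ ($l = 8 \left(-4 - 5\right)^{2} = 8 \left(-9\right)^{2} = 8 \cdot 81 = 648$)
$\left(\left(H{\left(1 \right)} + l\right)^{2}\right)^{3} = \left(\left(0 + 648\right)^{2}\right)^{3} = \left(648^{2}\right)^{3} = 419904^{3} = 74037208411275264$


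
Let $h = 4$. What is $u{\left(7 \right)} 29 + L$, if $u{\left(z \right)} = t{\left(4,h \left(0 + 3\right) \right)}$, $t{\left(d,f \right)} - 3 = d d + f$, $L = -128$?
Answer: $771$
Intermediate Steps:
$t{\left(d,f \right)} = 3 + f + d^{2}$ ($t{\left(d,f \right)} = 3 + \left(d d + f\right) = 3 + \left(d^{2} + f\right) = 3 + \left(f + d^{2}\right) = 3 + f + d^{2}$)
$u{\left(z \right)} = 31$ ($u{\left(z \right)} = 3 + 4 \left(0 + 3\right) + 4^{2} = 3 + 4 \cdot 3 + 16 = 3 + 12 + 16 = 31$)
$u{\left(7 \right)} 29 + L = 31 \cdot 29 - 128 = 899 - 128 = 771$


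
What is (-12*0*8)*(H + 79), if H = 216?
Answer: 0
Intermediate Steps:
(-12*0*8)*(H + 79) = (-12*0*8)*(216 + 79) = (-6*0*8)*295 = (0*8)*295 = 0*295 = 0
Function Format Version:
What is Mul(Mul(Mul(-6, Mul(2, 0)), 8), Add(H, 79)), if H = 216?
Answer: 0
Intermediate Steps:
Mul(Mul(Mul(-6, Mul(2, 0)), 8), Add(H, 79)) = Mul(Mul(Mul(-6, Mul(2, 0)), 8), Add(216, 79)) = Mul(Mul(Mul(-6, 0), 8), 295) = Mul(Mul(0, 8), 295) = Mul(0, 295) = 0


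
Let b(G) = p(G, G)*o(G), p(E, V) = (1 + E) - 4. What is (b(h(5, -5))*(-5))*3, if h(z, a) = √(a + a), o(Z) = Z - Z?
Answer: 0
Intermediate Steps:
o(Z) = 0
p(E, V) = -3 + E
h(z, a) = √2*√a (h(z, a) = √(2*a) = √2*√a)
b(G) = 0 (b(G) = (-3 + G)*0 = 0)
(b(h(5, -5))*(-5))*3 = (0*(-5))*3 = 0*3 = 0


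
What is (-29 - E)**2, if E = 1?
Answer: 900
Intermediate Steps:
(-29 - E)**2 = (-29 - 1*1)**2 = (-29 - 1)**2 = (-30)**2 = 900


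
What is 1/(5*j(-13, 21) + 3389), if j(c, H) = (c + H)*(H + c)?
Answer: 1/3709 ≈ 0.00026961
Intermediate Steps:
j(c, H) = (H + c)² (j(c, H) = (H + c)*(H + c) = (H + c)²)
1/(5*j(-13, 21) + 3389) = 1/(5*(21 - 13)² + 3389) = 1/(5*8² + 3389) = 1/(5*64 + 3389) = 1/(320 + 3389) = 1/3709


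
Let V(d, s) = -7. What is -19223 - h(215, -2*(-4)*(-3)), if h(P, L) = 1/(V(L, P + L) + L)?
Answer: -595912/31 ≈ -19223.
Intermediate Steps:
h(P, L) = 1/(-7 + L)
-19223 - h(215, -2*(-4)*(-3)) = -19223 - 1/(-7 - 2*(-4)*(-3)) = -19223 - 1/(-7 + 8*(-3)) = -19223 - 1/(-7 - 24) = -19223 - 1/(-31) = -19223 - 1*(-1/31) = -19223 + 1/31 = -595912/31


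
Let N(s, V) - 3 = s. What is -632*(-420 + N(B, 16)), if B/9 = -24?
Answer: 400056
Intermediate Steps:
B = -216 (B = 9*(-24) = -216)
N(s, V) = 3 + s
-632*(-420 + N(B, 16)) = -632*(-420 + (3 - 216)) = -632*(-420 - 213) = -632*(-633) = 400056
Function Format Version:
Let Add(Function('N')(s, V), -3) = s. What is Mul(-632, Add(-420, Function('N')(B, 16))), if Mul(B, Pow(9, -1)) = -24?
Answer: 400056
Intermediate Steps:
B = -216 (B = Mul(9, -24) = -216)
Function('N')(s, V) = Add(3, s)
Mul(-632, Add(-420, Function('N')(B, 16))) = Mul(-632, Add(-420, Add(3, -216))) = Mul(-632, Add(-420, -213)) = Mul(-632, -633) = 400056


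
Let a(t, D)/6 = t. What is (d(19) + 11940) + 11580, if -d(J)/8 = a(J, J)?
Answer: 22608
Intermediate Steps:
a(t, D) = 6*t
d(J) = -48*J
(d(19) + 11940) + 11580 = (-48*19 + 11940) + 11580 = (-912 + 11940) + 11580 = 11028 + 11580 = 22608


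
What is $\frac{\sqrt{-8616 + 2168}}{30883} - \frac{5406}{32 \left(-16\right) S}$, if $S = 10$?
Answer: $\frac{2703}{2560} + \frac{4 i \sqrt{403}}{30883} \approx 1.0559 + 0.0026001 i$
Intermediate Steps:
$\frac{\sqrt{-8616 + 2168}}{30883} - \frac{5406}{32 \left(-16\right) S} = \frac{\sqrt{-8616 + 2168}}{30883} - \frac{5406}{32 \left(-16\right) 10} = \sqrt{-6448} \cdot \frac{1}{30883} - \frac{5406}{\left(-512\right) 10} = 4 i \sqrt{403} \cdot \frac{1}{30883} - \frac{5406}{-5120} = \frac{4 i \sqrt{403}}{30883} - - \frac{2703}{2560} = \frac{4 i \sqrt{403}}{30883} + \frac{2703}{2560} = \frac{2703}{2560} + \frac{4 i \sqrt{403}}{30883}$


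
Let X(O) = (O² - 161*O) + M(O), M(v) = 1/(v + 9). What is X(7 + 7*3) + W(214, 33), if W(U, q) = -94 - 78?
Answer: -144151/37 ≈ -3896.0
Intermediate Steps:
M(v) = 1/(9 + v)
W(U, q) = -172
X(O) = O² + 1/(9 + O) - 161*O (X(O) = (O² - 161*O) + 1/(9 + O) = O² + 1/(9 + O) - 161*O)
X(7 + 7*3) + W(214, 33) = (1 + (7 + 7*3)*(-161 + (7 + 7*3))*(9 + (7 + 7*3)))/(9 + (7 + 7*3)) - 172 = (1 + (7 + 21)*(-161 + (7 + 21))*(9 + (7 + 21)))/(9 + (7 + 21)) - 172 = (1 + 28*(-161 + 28)*(9 + 28))/(9 + 28) - 172 = (1 + 28*(-133)*37)/37 - 172 = (1 - 137788)/37 - 172 = (1/37)*(-137787) - 172 = -137787/37 - 172 = -144151/37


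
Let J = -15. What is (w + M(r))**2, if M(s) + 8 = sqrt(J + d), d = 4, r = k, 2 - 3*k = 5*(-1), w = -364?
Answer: (372 - I*sqrt(11))**2 ≈ 1.3837e+5 - 2468.0*I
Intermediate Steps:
k = 7/3 (k = 2/3 - 5*(-1)/3 = 2/3 - 1/3*(-5) = 2/3 + 5/3 = 7/3 ≈ 2.3333)
r = 7/3 ≈ 2.3333
M(s) = -8 + I*sqrt(11) (M(s) = -8 + sqrt(-15 + 4) = -8 + sqrt(-11) = -8 + I*sqrt(11))
(w + M(r))**2 = (-364 + (-8 + I*sqrt(11)))**2 = (-372 + I*sqrt(11))**2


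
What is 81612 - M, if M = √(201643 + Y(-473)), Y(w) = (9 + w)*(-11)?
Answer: 81612 - √206747 ≈ 81157.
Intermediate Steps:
Y(w) = -99 - 11*w
M = √206747 (M = √(201643 + (-99 - 11*(-473))) = √(201643 + (-99 + 5203)) = √(201643 + 5104) = √206747 ≈ 454.69)
81612 - M = 81612 - √206747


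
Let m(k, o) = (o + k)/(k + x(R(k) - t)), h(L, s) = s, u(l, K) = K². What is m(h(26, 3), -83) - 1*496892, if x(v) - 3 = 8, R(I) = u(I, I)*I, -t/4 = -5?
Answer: -3478284/7 ≈ -4.9690e+5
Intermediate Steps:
t = 20 (t = -4*(-5) = 20)
R(I) = I³ (R(I) = I²*I = I³)
x(v) = 11 (x(v) = 3 + 8 = 11)
m(k, o) = (k + o)/(11 + k) (m(k, o) = (o + k)/(k + 11) = (k + o)/(11 + k))
m(h(26, 3), -83) - 1*496892 = (3 - 83)/(11 + 3) - 1*496892 = -80/14 - 496892 = (1/14)*(-80) - 496892 = -40/7 - 496892 = -3478284/7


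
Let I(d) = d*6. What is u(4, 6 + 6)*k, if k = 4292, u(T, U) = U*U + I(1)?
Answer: 643800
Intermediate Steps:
I(d) = 6*d
u(T, U) = 6 + U² (u(T, U) = U*U + 6*1 = U² + 6 = 6 + U²)
u(4, 6 + 6)*k = (6 + (6 + 6)²)*4292 = (6 + 12²)*4292 = (6 + 144)*4292 = 150*4292 = 643800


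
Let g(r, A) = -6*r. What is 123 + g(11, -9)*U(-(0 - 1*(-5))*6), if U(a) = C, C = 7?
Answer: -339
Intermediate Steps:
U(a) = 7
123 + g(11, -9)*U(-(0 - 1*(-5))*6) = 123 - 6*11*7 = 123 - 66*7 = 123 - 462 = -339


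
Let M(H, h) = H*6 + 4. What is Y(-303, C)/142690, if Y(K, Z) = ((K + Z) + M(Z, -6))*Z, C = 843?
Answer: 2361243/71345 ≈ 33.096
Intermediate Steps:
M(H, h) = 4 + 6*H (M(H, h) = 6*H + 4 = 4 + 6*H)
Y(K, Z) = Z*(4 + K + 7*Z) (Y(K, Z) = ((K + Z) + (4 + 6*Z))*Z = (4 + K + 7*Z)*Z = Z*(4 + K + 7*Z))
Y(-303, C)/142690 = (843*(4 - 303 + 7*843))/142690 = (843*(4 - 303 + 5901))*(1/142690) = (843*5602)*(1/142690) = 4722486*(1/142690) = 2361243/71345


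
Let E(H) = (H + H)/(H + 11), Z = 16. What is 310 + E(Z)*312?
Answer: 6118/9 ≈ 679.78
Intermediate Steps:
E(H) = 2*H/(11 + H) (E(H) = (2*H)/(11 + H) = 2*H/(11 + H))
310 + E(Z)*312 = 310 + (2*16/(11 + 16))*312 = 310 + (2*16/27)*312 = 310 + (2*16*(1/27))*312 = 310 + (32/27)*312 = 310 + 3328/9 = 6118/9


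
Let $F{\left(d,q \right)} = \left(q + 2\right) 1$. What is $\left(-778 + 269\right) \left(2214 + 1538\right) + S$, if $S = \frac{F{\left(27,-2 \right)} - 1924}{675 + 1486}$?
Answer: $- \frac{4127010572}{2161} \approx -1.9098 \cdot 10^{6}$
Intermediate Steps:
$F{\left(d,q \right)} = 2 + q$ ($F{\left(d,q \right)} = \left(2 + q\right) 1 = 2 + q$)
$S = - \frac{1924}{2161}$ ($S = \frac{\left(2 - 2\right) - 1924}{675 + 1486} = \frac{0 - 1924}{2161} = \left(-1924\right) \frac{1}{2161} = - \frac{1924}{2161} \approx -0.89033$)
$\left(-778 + 269\right) \left(2214 + 1538\right) + S = \left(-778 + 269\right) \left(2214 + 1538\right) - \frac{1924}{2161} = \left(-509\right) 3752 - \frac{1924}{2161} = -1909768 - \frac{1924}{2161} = - \frac{4127010572}{2161}$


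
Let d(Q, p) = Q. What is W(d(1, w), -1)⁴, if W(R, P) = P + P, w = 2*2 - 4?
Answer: 16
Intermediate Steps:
w = 0 (w = 4 - 4 = 0)
W(R, P) = 2*P
W(d(1, w), -1)⁴ = (2*(-1))⁴ = (-2)⁴ = 16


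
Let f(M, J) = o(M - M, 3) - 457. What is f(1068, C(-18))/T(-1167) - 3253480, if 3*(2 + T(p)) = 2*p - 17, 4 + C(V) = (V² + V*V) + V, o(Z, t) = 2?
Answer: -7668450995/2357 ≈ -3.2535e+6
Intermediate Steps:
C(V) = -4 + V + 2*V² (C(V) = -4 + ((V² + V*V) + V) = -4 + ((V² + V²) + V) = -4 + (2*V² + V) = -4 + (V + 2*V²) = -4 + V + 2*V²)
f(M, J) = -455 (f(M, J) = 2 - 457 = -455)
T(p) = -23/3 + 2*p/3 (T(p) = -2 + (2*p - 17)/3 = -2 + (-17 + 2*p)/3 = -2 + (-17/3 + 2*p/3) = -23/3 + 2*p/3)
f(1068, C(-18))/T(-1167) - 3253480 = -455/(-23/3 + (⅔)*(-1167)) - 3253480 = -455/(-23/3 - 778) - 3253480 = -455/(-2357/3) - 3253480 = -455*(-3/2357) - 3253480 = 1365/2357 - 3253480 = -7668450995/2357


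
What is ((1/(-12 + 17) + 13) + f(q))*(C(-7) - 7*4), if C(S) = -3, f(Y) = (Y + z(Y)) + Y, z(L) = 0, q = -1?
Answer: -1736/5 ≈ -347.20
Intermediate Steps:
f(Y) = 2*Y (f(Y) = (Y + 0) + Y = Y + Y = 2*Y)
((1/(-12 + 17) + 13) + f(q))*(C(-7) - 7*4) = ((1/(-12 + 17) + 13) + 2*(-1))*(-3 - 7*4) = ((1/5 + 13) - 2)*(-3 - 28) = ((⅕ + 13) - 2)*(-31) = (66/5 - 2)*(-31) = (56/5)*(-31) = -1736/5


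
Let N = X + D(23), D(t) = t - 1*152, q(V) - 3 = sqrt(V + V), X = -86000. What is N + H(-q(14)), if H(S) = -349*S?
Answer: -85082 + 698*sqrt(7) ≈ -83235.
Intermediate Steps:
q(V) = 3 + sqrt(2)*sqrt(V) (q(V) = 3 + sqrt(V + V) = 3 + sqrt(2*V) = 3 + sqrt(2)*sqrt(V))
D(t) = -152 + t (D(t) = t - 152 = -152 + t)
N = -86129 (N = -86000 + (-152 + 23) = -86000 - 129 = -86129)
N + H(-q(14)) = -86129 - (-349)*(3 + sqrt(2)*sqrt(14)) = -86129 - (-349)*(3 + 2*sqrt(7)) = -86129 - 349*(-3 - 2*sqrt(7)) = -86129 + (1047 + 698*sqrt(7)) = -85082 + 698*sqrt(7)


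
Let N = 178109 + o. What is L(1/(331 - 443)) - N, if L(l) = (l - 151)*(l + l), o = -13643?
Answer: -1031513839/6272 ≈ -1.6446e+5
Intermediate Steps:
L(l) = 2*l*(-151 + l) (L(l) = (-151 + l)*(2*l) = 2*l*(-151 + l))
N = 164466 (N = 178109 - 13643 = 164466)
L(1/(331 - 443)) - N = 2*(-151 + 1/(331 - 443))/(331 - 443) - 1*164466 = 2*(-151 + 1/(-112))/(-112) - 164466 = 2*(-1/112)*(-151 - 1/112) - 164466 = 2*(-1/112)*(-16913/112) - 164466 = 16913/6272 - 164466 = -1031513839/6272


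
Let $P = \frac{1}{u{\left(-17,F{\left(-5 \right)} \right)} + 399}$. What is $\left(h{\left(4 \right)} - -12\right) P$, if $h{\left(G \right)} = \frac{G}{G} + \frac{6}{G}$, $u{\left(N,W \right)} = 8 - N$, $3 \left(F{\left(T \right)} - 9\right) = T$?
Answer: $\frac{29}{848} \approx 0.034198$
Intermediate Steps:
$F{\left(T \right)} = 9 + \frac{T}{3}$
$h{\left(G \right)} = 1 + \frac{6}{G}$
$P = \frac{1}{424}$ ($P = \frac{1}{\left(8 - -17\right) + 399} = \frac{1}{\left(8 + 17\right) + 399} = \frac{1}{25 + 399} = \frac{1}{424} \approx 0.0023585$)
$\left(h{\left(4 \right)} - -12\right) P = \left(\frac{6 + 4}{4} - -12\right) \frac{1}{424} = \left(\frac{1}{4} \cdot 10 + 12\right) \frac{1}{424} = \left(\frac{5}{2} + 12\right) \frac{1}{424} = \frac{29}{2} \cdot \frac{1}{424} = \frac{29}{848}$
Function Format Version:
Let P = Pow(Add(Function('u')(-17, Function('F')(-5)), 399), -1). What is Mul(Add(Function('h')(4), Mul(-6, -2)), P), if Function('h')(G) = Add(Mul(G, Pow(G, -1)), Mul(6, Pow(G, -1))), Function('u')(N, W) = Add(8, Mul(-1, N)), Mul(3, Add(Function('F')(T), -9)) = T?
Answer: Rational(29, 848) ≈ 0.034198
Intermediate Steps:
Function('F')(T) = Add(9, Mul(Rational(1, 3), T))
Function('h')(G) = Add(1, Mul(6, Pow(G, -1)))
P = Rational(1, 424) (P = Pow(Add(Add(8, Mul(-1, -17)), 399), -1) = Pow(Add(Add(8, 17), 399), -1) = Pow(Add(25, 399), -1) = Pow(424, -1) = Rational(1, 424) ≈ 0.0023585)
Mul(Add(Function('h')(4), Mul(-6, -2)), P) = Mul(Add(Mul(Pow(4, -1), Add(6, 4)), Mul(-6, -2)), Rational(1, 424)) = Mul(Add(Mul(Rational(1, 4), 10), 12), Rational(1, 424)) = Mul(Add(Rational(5, 2), 12), Rational(1, 424)) = Mul(Rational(29, 2), Rational(1, 424)) = Rational(29, 848)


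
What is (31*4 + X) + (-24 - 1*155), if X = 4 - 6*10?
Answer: -111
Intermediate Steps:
X = -56 (X = 4 - 60 = -56)
(31*4 + X) + (-24 - 1*155) = (31*4 - 56) + (-24 - 1*155) = (124 - 56) + (-24 - 155) = 68 - 179 = -111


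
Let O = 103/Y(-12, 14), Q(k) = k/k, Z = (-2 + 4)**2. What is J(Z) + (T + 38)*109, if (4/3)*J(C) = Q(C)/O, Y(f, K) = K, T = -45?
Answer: -157157/206 ≈ -762.90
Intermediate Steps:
Z = 4 (Z = 2**2 = 4)
Q(k) = 1
O = 103/14 ≈ 7.3571
J(C) = 21/206 (J(C) = 3*(1/(103/14))/4 = 3*(1*(14/103))/4 = (3/4)*(14/103) = 21/206)
J(Z) + (T + 38)*109 = 21/206 + (-45 + 38)*109 = 21/206 - 7*109 = 21/206 - 763 = -157157/206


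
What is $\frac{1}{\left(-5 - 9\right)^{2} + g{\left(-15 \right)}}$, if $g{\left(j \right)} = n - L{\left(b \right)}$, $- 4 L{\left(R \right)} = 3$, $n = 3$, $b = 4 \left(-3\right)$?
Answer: $\frac{4}{799} \approx 0.0050063$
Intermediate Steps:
$b = -12$
$L{\left(R \right)} = - \frac{3}{4}$ ($L{\left(R \right)} = \left(- \frac{1}{4}\right) 3 = - \frac{3}{4}$)
$g{\left(j \right)} = \frac{15}{4}$ ($g{\left(j \right)} = 3 - - \frac{3}{4} = 3 + \frac{3}{4} = \frac{15}{4}$)
$\frac{1}{\left(-5 - 9\right)^{2} + g{\left(-15 \right)}} = \frac{1}{\left(-5 - 9\right)^{2} + \frac{15}{4}} = \frac{1}{\left(-14\right)^{2} + \frac{15}{4}} = \frac{1}{196 + \frac{15}{4}} = \frac{1}{\frac{799}{4}} = \frac{4}{799}$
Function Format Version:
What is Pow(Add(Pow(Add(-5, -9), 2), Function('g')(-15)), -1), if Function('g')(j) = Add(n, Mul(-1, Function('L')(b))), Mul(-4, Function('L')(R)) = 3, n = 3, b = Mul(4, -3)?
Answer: Rational(4, 799) ≈ 0.0050063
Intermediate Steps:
b = -12
Function('L')(R) = Rational(-3, 4) (Function('L')(R) = Mul(Rational(-1, 4), 3) = Rational(-3, 4))
Function('g')(j) = Rational(15, 4) (Function('g')(j) = Add(3, Mul(-1, Rational(-3, 4))) = Add(3, Rational(3, 4)) = Rational(15, 4))
Pow(Add(Pow(Add(-5, -9), 2), Function('g')(-15)), -1) = Pow(Add(Pow(Add(-5, -9), 2), Rational(15, 4)), -1) = Pow(Add(Pow(-14, 2), Rational(15, 4)), -1) = Pow(Add(196, Rational(15, 4)), -1) = Pow(Rational(799, 4), -1) = Rational(4, 799)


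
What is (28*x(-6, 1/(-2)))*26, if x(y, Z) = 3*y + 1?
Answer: -12376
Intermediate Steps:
x(y, Z) = 1 + 3*y
(28*x(-6, 1/(-2)))*26 = (28*(1 + 3*(-6)))*26 = (28*(1 - 18))*26 = (28*(-17))*26 = -476*26 = -12376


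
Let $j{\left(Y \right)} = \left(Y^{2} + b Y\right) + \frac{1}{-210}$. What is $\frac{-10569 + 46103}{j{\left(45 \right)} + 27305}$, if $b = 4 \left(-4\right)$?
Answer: $\frac{7462140}{6008099} \approx 1.242$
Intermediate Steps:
$b = -16$
$j{\left(Y \right)} = - \frac{1}{210} + Y^{2} - 16 Y$ ($j{\left(Y \right)} = \left(Y^{2} - 16 Y\right) + \frac{1}{-210} = \left(Y^{2} - 16 Y\right) - \frac{1}{210} = - \frac{1}{210} + Y^{2} - 16 Y$)
$\frac{-10569 + 46103}{j{\left(45 \right)} + 27305} = \frac{-10569 + 46103}{\left(- \frac{1}{210} + 45^{2} - 720\right) + 27305} = \frac{35534}{\left(- \frac{1}{210} + 2025 - 720\right) + 27305} = \frac{35534}{\frac{274049}{210} + 27305} = \frac{35534}{\frac{6008099}{210}} = 35534 \cdot \frac{210}{6008099} = \frac{7462140}{6008099}$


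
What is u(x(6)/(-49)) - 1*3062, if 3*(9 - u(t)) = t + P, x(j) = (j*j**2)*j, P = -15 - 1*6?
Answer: -148822/49 ≈ -3037.2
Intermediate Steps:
P = -21 (P = -15 - 6 = -21)
x(j) = j**4 (x(j) = j**3*j = j**4)
u(t) = 16 - t/3 (u(t) = 9 - (t - 21)/3 = 9 - (-21 + t)/3 = 9 + (7 - t/3) = 16 - t/3)
u(x(6)/(-49)) - 1*3062 = (16 - 6**4/(3*(-49))) - 1*3062 = (16 - 432*(-1)/49) - 3062 = (16 - 1/3*(-1296/49)) - 3062 = (16 + 432/49) - 3062 = 1216/49 - 3062 = -148822/49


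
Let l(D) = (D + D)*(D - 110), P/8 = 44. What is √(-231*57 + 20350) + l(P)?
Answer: 170368 + √7183 ≈ 1.7045e+5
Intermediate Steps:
P = 352 (P = 8*44 = 352)
l(D) = 2*D*(-110 + D) (l(D) = (2*D)*(-110 + D) = 2*D*(-110 + D))
√(-231*57 + 20350) + l(P) = √(-231*57 + 20350) + 2*352*(-110 + 352) = √(-13167 + 20350) + 2*352*242 = √7183 + 170368 = 170368 + √7183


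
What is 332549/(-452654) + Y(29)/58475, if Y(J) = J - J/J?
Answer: -19433128463/26468942650 ≈ -0.73419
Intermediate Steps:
Y(J) = -1 + J (Y(J) = J - 1*1 = J - 1 = -1 + J)
332549/(-452654) + Y(29)/58475 = 332549/(-452654) + (-1 + 29)/58475 = 332549*(-1/452654) + 28*(1/58475) = -332549/452654 + 28/58475 = -19433128463/26468942650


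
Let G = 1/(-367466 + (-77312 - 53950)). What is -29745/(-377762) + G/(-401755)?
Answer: 2979950290164781/37845418774310840 ≈ 0.078740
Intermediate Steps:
G = -1/498728 (G = 1/(-367466 - 131262) = 1/(-498728) = -1/498728 ≈ -2.0051e-6)
-29745/(-377762) + G/(-401755) = -29745/(-377762) - 1/498728/(-401755) = -29745*(-1/377762) - 1/498728*(-1/401755) = 29745/377762 + 1/200366467640 = 2979950290164781/37845418774310840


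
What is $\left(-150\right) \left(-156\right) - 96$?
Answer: $23304$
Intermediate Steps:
$\left(-150\right) \left(-156\right) - 96 = 23400 - 96 = 23304$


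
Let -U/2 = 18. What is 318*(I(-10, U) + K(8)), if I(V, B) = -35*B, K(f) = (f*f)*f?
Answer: 563496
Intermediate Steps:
U = -36 (U = -2*18 = -36)
K(f) = f**3 (K(f) = f**2*f = f**3)
318*(I(-10, U) + K(8)) = 318*(-35*(-36) + 8**3) = 318*(1260 + 512) = 318*1772 = 563496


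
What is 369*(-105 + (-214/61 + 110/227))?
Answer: -551951307/13847 ≈ -39861.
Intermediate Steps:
369*(-105 + (-214/61 + 110/227)) = 369*(-105 - 41868/13847) = 369*(-1495803/13847) = -551951307/13847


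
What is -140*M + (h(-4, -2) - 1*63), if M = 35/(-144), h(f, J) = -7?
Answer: -1295/36 ≈ -35.972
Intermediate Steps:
M = -35/144 (M = 35*(-1/144) = -35/144 ≈ -0.24306)
-140*M + (h(-4, -2) - 1*63) = -140*(-35/144) + (-7 - 1*63) = 1225/36 + (-7 - 63) = 1225/36 - 70 = -1295/36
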